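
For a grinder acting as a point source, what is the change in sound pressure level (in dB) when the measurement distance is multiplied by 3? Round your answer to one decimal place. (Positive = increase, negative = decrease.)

-9.5 dB

A point source loses 6 dB per doubling of distance; generally ΔL = −20·log₁₀(r₂/r₁).
ΔL = −20·log₁₀(3) = -9.54 dB.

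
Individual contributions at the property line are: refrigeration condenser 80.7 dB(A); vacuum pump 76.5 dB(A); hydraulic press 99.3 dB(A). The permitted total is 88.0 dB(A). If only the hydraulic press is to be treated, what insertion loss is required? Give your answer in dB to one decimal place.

The untreated sources together contribute 10^(80.7/10) + 10^(76.5/10) = 1.622e+08, i.e. 82.10 dB(A).
The limit corresponds to 10^(88.0/10) = 6.310e+08; subtracting the fixed part leaves 4.688e+08 for the hydraulic press, i.e. 86.71 dB(A).
Required insertion loss = 99.3 − 86.71 = 12.59 dB.

12.6 dB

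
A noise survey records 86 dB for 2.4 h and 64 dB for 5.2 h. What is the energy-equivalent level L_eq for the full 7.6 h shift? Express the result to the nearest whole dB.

81 dB

Weight each interval's intensity by its duration and average over T = 7.6 h:
Σ tᵢ·10^(Lᵢ/10) = 2.4·10^(86/10) + 5.2·10^(64/10) = 9.685e+08.
L_eq = 10·log₁₀(9.685e+08/7.6) = 81.05 dB.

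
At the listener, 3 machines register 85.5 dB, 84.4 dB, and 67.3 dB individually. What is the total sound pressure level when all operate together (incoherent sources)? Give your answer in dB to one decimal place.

88.0 dB

For uncorrelated sources the intensities add, so convert each level to linear form, sum, and take 10·log₁₀ of the total.
Σ 10^(L/10) = 10^(85.5/10) + 10^(84.4/10) + 10^(67.3/10) = 6.356e+08.
L_total = 10·log₁₀(6.356e+08) = 88.03 dB.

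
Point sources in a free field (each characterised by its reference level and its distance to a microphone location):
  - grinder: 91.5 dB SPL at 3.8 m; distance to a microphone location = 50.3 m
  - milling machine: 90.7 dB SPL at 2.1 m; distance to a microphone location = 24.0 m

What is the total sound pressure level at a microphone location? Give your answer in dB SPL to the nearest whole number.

Propagate each source to the receiver with L = L_ref − 20·log₁₀(r/r_ref), then add intensities.
grinder: 91.5 − 20·log₁₀(50.3/3.8) = 91.5 − 22.44 = 69.06 dB SPL.
milling machine: 90.7 − 20·log₁₀(24.0/2.1) = 90.7 − 21.16 = 69.54 dB SPL.
Σ 10^(L/10) = 1.706e+07 → L_total = 10·log₁₀(1.706e+07) = 72.32 dB SPL.

72 dB SPL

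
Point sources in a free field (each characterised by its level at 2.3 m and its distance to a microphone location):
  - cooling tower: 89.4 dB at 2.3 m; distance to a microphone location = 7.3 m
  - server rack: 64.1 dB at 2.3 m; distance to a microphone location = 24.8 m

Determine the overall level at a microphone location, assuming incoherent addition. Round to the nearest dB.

Apply inverse-square spreading to bring every level to the receiver, then sum 10^(L/10).
cooling tower: 89.4 − 20·log₁₀(7.3/2.3) = 89.4 − 10.03 = 79.37 dB.
server rack: 64.1 − 20·log₁₀(24.8/2.3) = 64.1 − 20.65 = 43.45 dB.
Σ 10^(L/10) = 8.648e+07 → L_total = 10·log₁₀(8.648e+07) = 79.37 dB.

79 dB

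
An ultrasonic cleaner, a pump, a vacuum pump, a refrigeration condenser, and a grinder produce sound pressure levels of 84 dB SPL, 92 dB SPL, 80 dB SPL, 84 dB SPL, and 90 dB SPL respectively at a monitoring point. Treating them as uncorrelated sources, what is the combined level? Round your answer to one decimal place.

Incoherent sources combine by intensity addition: L_total = 10·log₁₀(Σ 10^(L_i/10)).
Σ 10^(L/10) = 10^(84/10) + 10^(92/10) + 10^(80/10) + 10^(84/10) + 10^(90/10) = 3.187e+09.
L_total = 10·log₁₀(3.187e+09) = 95.03 dB SPL.

95.0 dB SPL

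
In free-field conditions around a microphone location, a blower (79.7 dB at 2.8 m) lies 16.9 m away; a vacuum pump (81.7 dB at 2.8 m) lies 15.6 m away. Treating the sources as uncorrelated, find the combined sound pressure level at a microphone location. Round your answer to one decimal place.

68.6 dB

First find each source's level at the receiver (point-source: −20·log₁₀(r/r_ref)), then combine on an intensity basis.
blower: 79.7 − 20·log₁₀(16.9/2.8) = 79.7 − 15.61 = 64.09 dB.
vacuum pump: 81.7 − 20·log₁₀(15.6/2.8) = 81.7 − 14.92 = 66.78 dB.
Σ 10^(L/10) = 7.327e+06 → L_total = 10·log₁₀(7.327e+06) = 68.65 dB.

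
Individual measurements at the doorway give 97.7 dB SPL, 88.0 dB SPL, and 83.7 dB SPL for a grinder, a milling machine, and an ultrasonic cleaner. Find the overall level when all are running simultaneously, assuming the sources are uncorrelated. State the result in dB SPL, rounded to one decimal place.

Incoherent sources combine by intensity addition: L_total = 10·log₁₀(Σ 10^(L_i/10)).
Σ 10^(L/10) = 10^(97.7/10) + 10^(88.0/10) + 10^(83.7/10) = 6.754e+09.
L_total = 10·log₁₀(6.754e+09) = 98.30 dB SPL.

98.3 dB SPL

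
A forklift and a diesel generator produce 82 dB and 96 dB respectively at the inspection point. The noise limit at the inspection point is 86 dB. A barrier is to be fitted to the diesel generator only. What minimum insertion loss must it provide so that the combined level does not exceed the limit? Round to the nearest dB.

12 dB

The untreated sources together contribute 10^(82/10) = 1.585e+08, i.e. 82.00 dB.
To meet 86 dB overall, the treated diesel generator may contribute at most 10^(86/10) − 1.585e+08 = 2.396e+08, i.e. 83.80 dB.
So the diesel generator must be reduced from 96 to 83.80 dB: IL = 12.20 dB.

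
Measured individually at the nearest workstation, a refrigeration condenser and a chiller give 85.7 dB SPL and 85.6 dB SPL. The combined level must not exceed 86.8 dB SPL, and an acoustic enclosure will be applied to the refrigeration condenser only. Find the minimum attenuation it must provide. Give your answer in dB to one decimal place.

The untreated sources together contribute 10^(85.6/10) = 3.631e+08, i.e. 85.60 dB SPL.
The limit corresponds to 10^(86.8/10) = 4.786e+08; subtracting the fixed part leaves 1.156e+08 for the refrigeration condenser, i.e. 80.63 dB SPL.
Required insertion loss = 85.7 − 80.63 = 5.07 dB.

5.1 dB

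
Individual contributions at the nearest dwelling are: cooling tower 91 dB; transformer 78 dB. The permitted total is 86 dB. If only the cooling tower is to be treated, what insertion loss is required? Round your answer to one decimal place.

5.7 dB

The untreated sources together contribute 10^(78/10) = 6.310e+07, i.e. 78.00 dB.
The limit corresponds to 10^(86/10) = 3.981e+08; subtracting the fixed part leaves 3.350e+08 for the cooling tower, i.e. 85.25 dB.
So the cooling tower must be reduced from 91 to 85.25 dB: IL = 5.75 dB.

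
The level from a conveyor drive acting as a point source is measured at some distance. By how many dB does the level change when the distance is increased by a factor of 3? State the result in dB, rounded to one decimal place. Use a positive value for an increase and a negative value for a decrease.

-9.5 dB

Point-source spreading: ΔL = −20·log₁₀(r₂/r₁).
ΔL = −20·log₁₀(3) = -9.54 dB.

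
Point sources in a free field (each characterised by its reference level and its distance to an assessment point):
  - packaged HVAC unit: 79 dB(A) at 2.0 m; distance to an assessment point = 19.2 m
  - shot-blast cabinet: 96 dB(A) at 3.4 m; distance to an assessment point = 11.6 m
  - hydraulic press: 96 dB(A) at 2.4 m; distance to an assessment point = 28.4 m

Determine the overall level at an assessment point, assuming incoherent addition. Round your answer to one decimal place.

85.7 dB(A)

First find each source's level at the receiver (point-source: −20·log₁₀(r/r_ref)), then combine on an intensity basis.
packaged HVAC unit: 79 − 20·log₁₀(19.2/2.0) = 79 − 19.65 = 59.35 dB(A).
shot-blast cabinet: 96 − 20·log₁₀(11.6/3.4) = 96 − 10.66 = 85.34 dB(A).
hydraulic press: 96 − 20·log₁₀(28.4/2.4) = 96 − 21.46 = 74.54 dB(A).
Σ 10^(L/10) = 3.713e+08 → L_total = 10·log₁₀(3.713e+08) = 85.70 dB(A).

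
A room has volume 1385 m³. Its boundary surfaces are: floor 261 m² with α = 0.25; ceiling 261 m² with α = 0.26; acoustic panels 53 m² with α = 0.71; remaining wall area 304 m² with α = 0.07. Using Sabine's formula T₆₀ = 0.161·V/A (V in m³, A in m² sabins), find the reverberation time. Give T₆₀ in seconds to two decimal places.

1.16 s

Total absorption A = 261·0.25 + 261·0.26 + 53·0.71 + 304·0.07 = 192.02 m² sabins.
T₆₀ = 0.161 × 1385 / 192.02 = 1.161 s.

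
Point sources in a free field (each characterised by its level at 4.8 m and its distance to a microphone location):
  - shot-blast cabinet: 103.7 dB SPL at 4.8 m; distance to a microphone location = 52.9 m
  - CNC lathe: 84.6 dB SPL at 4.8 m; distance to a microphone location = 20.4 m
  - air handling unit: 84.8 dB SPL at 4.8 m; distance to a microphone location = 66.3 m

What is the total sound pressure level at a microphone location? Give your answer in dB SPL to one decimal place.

First find each source's level at the receiver (point-source: −20·log₁₀(r/r_ref)), then combine on an intensity basis.
shot-blast cabinet: 103.7 − 20·log₁₀(52.9/4.8) = 103.7 − 20.84 = 82.86 dB SPL.
CNC lathe: 84.6 − 20·log₁₀(20.4/4.8) = 84.6 − 12.57 = 72.03 dB SPL.
air handling unit: 84.8 − 20·log₁₀(66.3/4.8) = 84.8 − 22.81 = 61.99 dB SPL.
Σ 10^(L/10) = 2.106e+08 → L_total = 10·log₁₀(2.106e+08) = 83.23 dB SPL.

83.2 dB SPL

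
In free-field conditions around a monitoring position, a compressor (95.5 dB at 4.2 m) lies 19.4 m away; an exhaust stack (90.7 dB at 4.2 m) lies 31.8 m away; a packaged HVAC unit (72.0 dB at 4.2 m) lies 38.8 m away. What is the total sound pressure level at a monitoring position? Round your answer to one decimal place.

82.7 dB

Propagate each source to the receiver with L = L_ref − 20·log₁₀(r/r_ref), then add intensities.
compressor: 95.5 − 20·log₁₀(19.4/4.2) = 95.5 − 13.29 = 82.21 dB.
exhaust stack: 90.7 − 20·log₁₀(31.8/4.2) = 90.7 − 17.58 = 73.12 dB.
packaged HVAC unit: 72.0 − 20·log₁₀(38.8/4.2) = 72.0 − 19.31 = 52.69 dB.
Σ 10^(L/10) = 1.870e+08 → L_total = 10·log₁₀(1.870e+08) = 82.72 dB.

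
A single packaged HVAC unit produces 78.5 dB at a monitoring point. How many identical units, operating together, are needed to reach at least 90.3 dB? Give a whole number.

16

Need L₁ + 10·log₁₀ N ≥ 90.3, i.e. log₁₀ N ≥ 1.18.
N ≥ 10^(11.8/10) = 15.136, so N = 16.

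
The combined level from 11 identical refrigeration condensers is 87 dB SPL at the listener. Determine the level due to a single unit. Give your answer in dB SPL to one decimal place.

76.6 dB SPL

11 equal contributions raise the level by 10·log₁₀ 11 = 10.414 dB, so each unit alone gives 87 − 10.414.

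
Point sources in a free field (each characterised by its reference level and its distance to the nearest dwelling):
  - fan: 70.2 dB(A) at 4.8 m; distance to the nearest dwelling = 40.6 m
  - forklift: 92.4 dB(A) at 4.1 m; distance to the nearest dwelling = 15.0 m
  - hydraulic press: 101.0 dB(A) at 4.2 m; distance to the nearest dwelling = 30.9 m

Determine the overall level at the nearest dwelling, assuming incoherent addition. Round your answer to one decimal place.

85.6 dB(A)

Apply inverse-square spreading to bring every level to the receiver, then sum 10^(L/10).
fan: 70.2 − 20·log₁₀(40.6/4.8) = 70.2 − 18.55 = 51.65 dB(A).
forklift: 92.4 − 20·log₁₀(15.0/4.1) = 92.4 − 11.27 = 81.13 dB(A).
hydraulic press: 101.0 − 20·log₁₀(30.9/4.2) = 101.0 − 17.33 = 83.67 dB(A).
Σ 10^(L/10) = 3.626e+08 → L_total = 10·log₁₀(3.626e+08) = 85.59 dB(A).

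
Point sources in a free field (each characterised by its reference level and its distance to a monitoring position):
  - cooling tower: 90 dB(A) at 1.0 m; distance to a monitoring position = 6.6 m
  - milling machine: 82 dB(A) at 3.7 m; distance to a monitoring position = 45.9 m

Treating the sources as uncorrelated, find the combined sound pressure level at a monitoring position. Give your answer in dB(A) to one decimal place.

73.8 dB(A)

First find each source's level at the receiver (point-source: −20·log₁₀(r/r_ref)), then combine on an intensity basis.
cooling tower: 90 − 20·log₁₀(6.6/1.0) = 90 − 16.39 = 73.61 dB(A).
milling machine: 82 − 20·log₁₀(45.9/3.7) = 82 − 21.87 = 60.13 dB(A).
Σ 10^(L/10) = 2.399e+07 → L_total = 10·log₁₀(2.399e+07) = 73.80 dB(A).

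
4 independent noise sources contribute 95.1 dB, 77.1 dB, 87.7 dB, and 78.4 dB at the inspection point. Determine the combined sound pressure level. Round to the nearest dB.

96 dB

For uncorrelated sources the intensities add, so convert each level to linear form, sum, and take 10·log₁₀ of the total.
Σ 10^(L/10) = 10^(95.1/10) + 10^(77.1/10) + 10^(87.7/10) + 10^(78.4/10) = 3.945e+09.
L_total = 10·log₁₀(3.945e+09) = 95.96 dB.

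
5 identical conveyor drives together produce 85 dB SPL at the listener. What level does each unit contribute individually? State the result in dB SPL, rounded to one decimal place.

5 equal contributions raise the level by 10·log₁₀ 5 = 6.990 dB, so each unit alone gives 85 − 6.990.

78.0 dB SPL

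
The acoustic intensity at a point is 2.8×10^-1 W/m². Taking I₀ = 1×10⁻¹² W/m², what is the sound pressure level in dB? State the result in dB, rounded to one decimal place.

114.5 dB

I/I₀ = 2.8×10^-1/10⁻¹² = 2.8×10^11, and L = 10·log₁₀(I/I₀).
L = 10·(0.4472 + 11) = 114.47 dB.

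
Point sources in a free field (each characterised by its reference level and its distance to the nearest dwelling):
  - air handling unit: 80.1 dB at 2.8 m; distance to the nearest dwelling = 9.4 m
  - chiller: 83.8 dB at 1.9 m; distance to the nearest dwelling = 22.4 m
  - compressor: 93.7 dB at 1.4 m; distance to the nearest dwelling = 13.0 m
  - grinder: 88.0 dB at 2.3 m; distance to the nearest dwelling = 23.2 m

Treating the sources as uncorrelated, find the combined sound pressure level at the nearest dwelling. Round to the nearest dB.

76 dB

First find each source's level at the receiver (point-source: −20·log₁₀(r/r_ref)), then combine on an intensity basis.
air handling unit: 80.1 − 20·log₁₀(9.4/2.8) = 80.1 − 10.52 = 69.58 dB.
chiller: 83.8 − 20·log₁₀(22.4/1.9) = 83.8 − 21.43 = 62.37 dB.
compressor: 93.7 − 20·log₁₀(13.0/1.4) = 93.7 − 19.36 = 74.34 dB.
grinder: 88.0 − 20·log₁₀(23.2/2.3) = 88.0 − 20.08 = 67.92 dB.
Σ 10^(L/10) = 4.419e+07 → L_total = 10·log₁₀(4.419e+07) = 76.45 dB.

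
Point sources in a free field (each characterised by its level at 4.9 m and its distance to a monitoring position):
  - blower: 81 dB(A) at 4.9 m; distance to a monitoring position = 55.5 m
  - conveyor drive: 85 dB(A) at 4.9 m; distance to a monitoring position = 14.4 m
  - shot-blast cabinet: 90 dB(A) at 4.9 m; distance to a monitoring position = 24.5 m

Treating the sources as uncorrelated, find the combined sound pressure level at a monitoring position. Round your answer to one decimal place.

Apply inverse-square spreading to bring every level to the receiver, then sum 10^(L/10).
blower: 81 − 20·log₁₀(55.5/4.9) = 81 − 21.08 = 59.92 dB(A).
conveyor drive: 85 − 20·log₁₀(14.4/4.9) = 85 − 9.36 = 75.64 dB(A).
shot-blast cabinet: 90 − 20·log₁₀(24.5/4.9) = 90 − 13.98 = 76.02 dB(A).
Σ 10^(L/10) = 7.760e+07 → L_total = 10·log₁₀(7.760e+07) = 78.90 dB(A).

78.9 dB(A)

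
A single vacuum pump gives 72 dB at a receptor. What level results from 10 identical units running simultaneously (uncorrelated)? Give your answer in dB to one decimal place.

With 10 equal, uncorrelated contributions the intensity is 10× that of one unit, giving a rise of 10·log₁₀ 10.
L_total = 72 + 10·log₁₀(10) = 72 + 10.000 = 82.00 dB.

82.0 dB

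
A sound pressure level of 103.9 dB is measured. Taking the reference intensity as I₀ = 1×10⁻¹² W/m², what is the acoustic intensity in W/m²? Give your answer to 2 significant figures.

0.025 W/m²

I = I₀·10^(L/10) = 10⁻¹² × 10^(103.9/10) = 10^(-1.610).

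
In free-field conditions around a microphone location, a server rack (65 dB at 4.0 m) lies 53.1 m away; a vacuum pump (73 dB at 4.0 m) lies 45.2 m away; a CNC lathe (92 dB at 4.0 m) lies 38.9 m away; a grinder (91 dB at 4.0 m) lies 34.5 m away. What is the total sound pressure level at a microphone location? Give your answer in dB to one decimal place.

First find each source's level at the receiver (point-source: −20·log₁₀(r/r_ref)), then combine on an intensity basis.
server rack: 65 − 20·log₁₀(53.1/4.0) = 65 − 22.46 = 42.54 dB.
vacuum pump: 73 − 20·log₁₀(45.2/4.0) = 73 − 21.06 = 51.94 dB.
CNC lathe: 92 − 20·log₁₀(38.9/4.0) = 92 − 19.76 = 72.24 dB.
grinder: 91 − 20·log₁₀(34.5/4.0) = 91 − 18.72 = 72.28 dB.
Σ 10^(L/10) = 3.386e+07 → L_total = 10·log₁₀(3.386e+07) = 75.30 dB.

75.3 dB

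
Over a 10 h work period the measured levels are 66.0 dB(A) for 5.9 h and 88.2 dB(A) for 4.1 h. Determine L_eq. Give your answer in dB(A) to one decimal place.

84.4 dB(A)

L_eq = 10·log₁₀[(1/T)·Σ tᵢ·10^(Lᵢ/10)] with T = 10 h.
Σ tᵢ·10^(Lᵢ/10) = 5.9·10^(66.0/10) + 4.1·10^(88.2/10) = 2.732e+09.
L_eq = 10·log₁₀(2.732e+09/10) = 84.37 dB(A).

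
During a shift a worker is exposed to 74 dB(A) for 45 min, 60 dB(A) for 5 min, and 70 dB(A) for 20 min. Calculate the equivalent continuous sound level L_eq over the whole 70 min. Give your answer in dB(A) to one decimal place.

The energy average is taken in the linear domain: L_eq = 10·log₁₀[(Σ tᵢ·10^(Lᵢ/10))/T], T = 70 min.
Σ tᵢ·10^(Lᵢ/10) = 45·10^(74/10) + 5·10^(60/10) + 20·10^(70/10) = 1.335e+09.
L_eq = 10·log₁₀(1.335e+09/70) = 72.80 dB(A).

72.8 dB(A)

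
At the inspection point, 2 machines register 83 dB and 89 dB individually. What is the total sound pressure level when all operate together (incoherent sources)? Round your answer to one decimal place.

For uncorrelated sources the intensities add, so convert each level to linear form, sum, and take 10·log₁₀ of the total.
Σ 10^(L/10) = 10^(83/10) + 10^(89/10) = 9.939e+08.
L_total = 10·log₁₀(9.939e+08) = 89.97 dB.

90.0 dB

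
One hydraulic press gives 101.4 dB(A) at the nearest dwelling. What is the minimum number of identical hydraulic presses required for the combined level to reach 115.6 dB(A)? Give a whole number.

The shortfall is 115.6 − 101.4 = 14.2 dB, and N units add 10·log₁₀ N, so need 10·log₁₀ N ≥ 14.2.
N ≥ 10^(14.2/10) = 26.303, so N = 27.

27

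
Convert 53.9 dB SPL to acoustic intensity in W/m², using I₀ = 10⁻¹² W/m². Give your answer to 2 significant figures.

2.5e-07 W/m²

L = 10·log₁₀(I/I₀) ⇒ I = I₀·10^(L/10) = 10⁻¹² × 10^5.39.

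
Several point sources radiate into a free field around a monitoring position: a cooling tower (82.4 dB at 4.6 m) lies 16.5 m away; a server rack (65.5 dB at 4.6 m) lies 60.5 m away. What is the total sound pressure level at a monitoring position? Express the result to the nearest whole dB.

First find each source's level at the receiver (point-source: −20·log₁₀(r/r_ref)), then combine on an intensity basis.
cooling tower: 82.4 − 20·log₁₀(16.5/4.6) = 82.4 − 11.09 = 71.31 dB.
server rack: 65.5 − 20·log₁₀(60.5/4.6) = 65.5 − 22.38 = 43.12 dB.
Σ 10^(L/10) = 1.353e+07 → L_total = 10·log₁₀(1.353e+07) = 71.31 dB.

71 dB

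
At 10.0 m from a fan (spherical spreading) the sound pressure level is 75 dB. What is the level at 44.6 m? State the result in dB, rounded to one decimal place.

Point-source attenuation: ΔL = 20·log₁₀(r₂/r₁) = 20·log₁₀(44.6/10.0) = 12.987 dB.
L₂ = 75 − 20·log₁₀(44.6/10.0) = 75 − 12.987 = 62.01 dB.

62.0 dB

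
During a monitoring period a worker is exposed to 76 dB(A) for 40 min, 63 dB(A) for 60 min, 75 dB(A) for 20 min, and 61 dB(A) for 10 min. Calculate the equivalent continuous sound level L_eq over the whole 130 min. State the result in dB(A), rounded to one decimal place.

72.6 dB(A)

The energy average is taken in the linear domain: L_eq = 10·log₁₀[(Σ tᵢ·10^(Lᵢ/10))/T], T = 130 min.
Σ tᵢ·10^(Lᵢ/10) = 40·10^(76/10) + 60·10^(63/10) + 20·10^(75/10) + 10·10^(61/10) = 2.357e+09.
L_eq = 10·log₁₀(2.357e+09/130) = 72.58 dB(A).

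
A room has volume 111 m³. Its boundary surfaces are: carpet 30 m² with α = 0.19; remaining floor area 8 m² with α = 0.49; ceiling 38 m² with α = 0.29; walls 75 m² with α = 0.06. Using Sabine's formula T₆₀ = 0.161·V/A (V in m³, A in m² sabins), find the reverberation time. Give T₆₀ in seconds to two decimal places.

Total absorption A = 30·0.19 + 8·0.49 + 38·0.29 + 75·0.06 = 25.14 m² sabins.
T₆₀ = 0.161·V/A = 0.161·111/25.14 = 0.711 s.

0.71 s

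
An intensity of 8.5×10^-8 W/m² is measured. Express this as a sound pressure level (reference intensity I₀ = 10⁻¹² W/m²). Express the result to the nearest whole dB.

L = 10·log₁₀(I/I₀) = 10·log₁₀(8.5×10^-8/10⁻¹²) = 10·log₁₀(8.5×10^4).
L = 10·(0.9294 + 4) = 49.29 dB.

49 dB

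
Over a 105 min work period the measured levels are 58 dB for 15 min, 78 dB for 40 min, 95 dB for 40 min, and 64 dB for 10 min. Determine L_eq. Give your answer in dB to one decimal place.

90.9 dB

L_eq = 10·log₁₀[(1/T)·Σ tᵢ·10^(Lᵢ/10)] with T = 105 min.
Σ tᵢ·10^(Lᵢ/10) = 15·10^(58/10) + 40·10^(78/10) + 40·10^(95/10) + 10·10^(64/10) = 1.290e+11.
L_eq = 10·log₁₀(1.290e+11/105) = 90.90 dB.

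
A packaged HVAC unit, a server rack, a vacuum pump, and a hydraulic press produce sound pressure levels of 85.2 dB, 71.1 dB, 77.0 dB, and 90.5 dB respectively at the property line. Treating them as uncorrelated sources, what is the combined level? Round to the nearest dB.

For uncorrelated sources the intensities add, so convert each level to linear form, sum, and take 10·log₁₀ of the total.
Σ 10^(L/10) = 10^(85.2/10) + 10^(71.1/10) + 10^(77.0/10) + 10^(90.5/10) = 1.516e+09.
L_total = 10·log₁₀(1.516e+09) = 91.81 dB.

92 dB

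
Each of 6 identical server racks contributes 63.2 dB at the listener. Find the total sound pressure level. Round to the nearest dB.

71 dB

L_total = L₁ + 10·log₁₀ N for N identical incoherent sources.
L_total = 63.2 + 10·log₁₀(6) = 63.2 + 7.782 = 70.98 dB.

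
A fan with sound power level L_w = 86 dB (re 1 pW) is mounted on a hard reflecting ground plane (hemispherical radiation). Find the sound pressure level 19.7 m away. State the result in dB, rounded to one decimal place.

Free-field hemispherical radiation: L_p = L_w − 10·log₁₀(2π·r²), r = 19.7 m.
2π·r² = 2438 m², 10·log₁₀ of that is 33.871 dB.
L_p = 86 − 33.871 = 52.13 dB.

52.1 dB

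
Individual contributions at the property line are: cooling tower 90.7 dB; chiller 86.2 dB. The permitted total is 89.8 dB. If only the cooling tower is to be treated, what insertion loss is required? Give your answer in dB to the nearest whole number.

3 dB

The untreated sources together contribute 10^(86.2/10) = 4.169e+08, i.e. 86.20 dB.
To meet 89.8 dB overall, the treated cooling tower may contribute at most 10^(89.8/10) − 4.169e+08 = 5.381e+08, i.e. 87.31 dB.
Required insertion loss = 90.7 − 87.31 = 3.39 dB.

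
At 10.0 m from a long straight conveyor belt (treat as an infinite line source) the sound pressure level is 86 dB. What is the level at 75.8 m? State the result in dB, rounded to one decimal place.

77.2 dB

For a line source, L₂ = L₁ − 10·log₁₀(r₂/r₁).
L₂ = 86 − 10·log₁₀(75.8/10.0) = 86 − 8.797 = 77.20 dB.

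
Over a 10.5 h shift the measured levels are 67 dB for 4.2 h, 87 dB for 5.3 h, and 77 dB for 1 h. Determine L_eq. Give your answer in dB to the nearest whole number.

84 dB

Weight each interval's intensity by its duration and average over T = 10.5 h:
Σ tᵢ·10^(Lᵢ/10) = 4.2·10^(67/10) + 5.3·10^(87/10) + 1·10^(77/10) = 2.727e+09.
L_eq = 10·log₁₀(2.727e+09/10.5) = 84.15 dB.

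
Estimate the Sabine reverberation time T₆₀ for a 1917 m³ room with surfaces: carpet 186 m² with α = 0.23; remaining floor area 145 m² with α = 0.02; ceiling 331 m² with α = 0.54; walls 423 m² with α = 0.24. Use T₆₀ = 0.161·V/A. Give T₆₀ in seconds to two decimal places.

Summing Sᵢαᵢ: 186·0.23 + 145·0.02 + 331·0.54 + 423·0.24 = 325.94 m².
T₆₀ = 0.161 × 1917 / 325.94 = 0.947 s.

0.95 s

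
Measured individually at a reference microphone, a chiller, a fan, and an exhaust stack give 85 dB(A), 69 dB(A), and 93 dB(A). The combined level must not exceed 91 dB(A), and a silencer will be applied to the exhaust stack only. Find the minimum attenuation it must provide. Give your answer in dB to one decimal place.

Fixed contribution from the other sources: Σ 10^(L/10) = 10^(85/10) + 10^(69/10) = 3.242e+08 (85.11 dB(A)).
The limit corresponds to 10^(91/10) = 1.259e+09; subtracting the fixed part leaves 9.348e+08 for the exhaust stack, i.e. 89.71 dB(A).
So the exhaust stack must be reduced from 93 to 89.71 dB(A): IL = 3.29 dB.

3.3 dB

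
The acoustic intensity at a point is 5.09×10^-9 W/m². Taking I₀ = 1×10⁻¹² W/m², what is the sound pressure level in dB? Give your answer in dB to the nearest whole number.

I/I₀ = 5.09×10^-9/10⁻¹² = 5.09×10^3, and L = 10·log₁₀(I/I₀).
L = 10·(0.7067 + 3) = 37.07 dB.

37 dB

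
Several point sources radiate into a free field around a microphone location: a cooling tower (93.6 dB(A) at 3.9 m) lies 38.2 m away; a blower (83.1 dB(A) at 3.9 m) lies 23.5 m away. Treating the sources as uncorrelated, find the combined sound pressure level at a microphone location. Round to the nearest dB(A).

Apply inverse-square spreading to bring every level to the receiver, then sum 10^(L/10).
cooling tower: 93.6 − 20·log₁₀(38.2/3.9) = 93.6 − 19.82 = 73.78 dB(A).
blower: 83.1 − 20·log₁₀(23.5/3.9) = 83.1 − 15.60 = 67.50 dB(A).
Σ 10^(L/10) = 2.950e+07 → L_total = 10·log₁₀(2.950e+07) = 74.70 dB(A).

75 dB(A)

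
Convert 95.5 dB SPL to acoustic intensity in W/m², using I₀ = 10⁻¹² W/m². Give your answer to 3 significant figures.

I = I₀·10^(L/10) = 10⁻¹² × 10^(95.5/10) = 10^(-2.450).

0.00355 W/m²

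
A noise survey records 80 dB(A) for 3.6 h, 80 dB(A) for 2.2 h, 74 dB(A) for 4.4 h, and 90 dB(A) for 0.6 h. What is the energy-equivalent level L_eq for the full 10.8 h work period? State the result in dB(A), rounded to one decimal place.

The energy average is taken in the linear domain: L_eq = 10·log₁₀[(Σ tᵢ·10^(Lᵢ/10))/T], T = 10.8 h.
Σ tᵢ·10^(Lᵢ/10) = 3.6·10^(80/10) + 2.2·10^(80/10) + 4.4·10^(74/10) + 0.6·10^(90/10) = 1.291e+09.
L_eq = 10·log₁₀(1.291e+09/10.8) = 80.77 dB(A).

80.8 dB(A)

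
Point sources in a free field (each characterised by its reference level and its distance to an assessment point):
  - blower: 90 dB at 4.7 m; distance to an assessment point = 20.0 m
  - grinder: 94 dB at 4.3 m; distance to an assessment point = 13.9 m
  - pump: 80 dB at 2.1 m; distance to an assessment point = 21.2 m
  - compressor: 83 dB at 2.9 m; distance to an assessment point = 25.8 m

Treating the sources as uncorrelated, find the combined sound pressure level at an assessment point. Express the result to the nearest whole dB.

85 dB

First find each source's level at the receiver (point-source: −20·log₁₀(r/r_ref)), then combine on an intensity basis.
blower: 90 − 20·log₁₀(20.0/4.7) = 90 − 12.58 = 77.42 dB.
grinder: 94 − 20·log₁₀(13.9/4.3) = 94 − 10.19 = 83.81 dB.
pump: 80 − 20·log₁₀(21.2/2.1) = 80 − 20.08 = 59.92 dB.
compressor: 83 − 20·log₁₀(25.8/2.9) = 83 − 18.98 = 64.02 dB.
Σ 10^(L/10) = 2.991e+08 → L_total = 10·log₁₀(2.991e+08) = 84.76 dB.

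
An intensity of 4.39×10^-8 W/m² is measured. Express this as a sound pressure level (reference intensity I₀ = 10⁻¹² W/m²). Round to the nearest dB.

Dividing by I₀ shifts the exponent by 12: I/I₀ = 4.39×10^4.
L = 10·(0.6425 + 4) = 46.42 dB.

46 dB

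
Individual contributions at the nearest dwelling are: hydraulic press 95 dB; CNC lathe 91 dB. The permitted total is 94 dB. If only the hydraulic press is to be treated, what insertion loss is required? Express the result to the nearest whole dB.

The untreated sources together contribute 10^(91/10) = 1.259e+09, i.e. 91.00 dB.
To meet 94 dB overall, the treated hydraulic press may contribute at most 10^(94/10) − 1.259e+09 = 1.253e+09, i.e. 90.98 dB.
Required insertion loss = 95 − 90.98 = 4.02 dB.

4 dB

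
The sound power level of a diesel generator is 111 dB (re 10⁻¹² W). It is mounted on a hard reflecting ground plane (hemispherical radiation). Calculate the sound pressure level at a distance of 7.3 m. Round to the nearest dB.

Free-field hemispherical radiation: L_p = L_w − 10·log₁₀(2π·r²), r = 7.3 m.
2π·r² = 334.8 m², 10·log₁₀ of that is 25.248 dB.
L_p = 111 − 25.248 = 85.75 dB.

86 dB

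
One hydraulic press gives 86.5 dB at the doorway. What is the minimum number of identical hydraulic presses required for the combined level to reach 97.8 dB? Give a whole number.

14

The shortfall is 97.8 − 86.5 = 11.3 dB, and N units add 10·log₁₀ N, so need 10·log₁₀ N ≥ 11.3.
N ≥ 10^(11.3/10) = 13.490, so N = 14.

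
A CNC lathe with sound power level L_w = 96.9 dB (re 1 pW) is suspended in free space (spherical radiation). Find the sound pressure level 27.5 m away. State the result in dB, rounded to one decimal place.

Free-field spherical radiation: L_p = L_w − 10·log₁₀(4π·r²), r = 27.5 m.
4π·r² = 9503 m², 10·log₁₀ of that is 39.779 dB.
L_p = 96.9 − 39.779 = 57.12 dB.

57.1 dB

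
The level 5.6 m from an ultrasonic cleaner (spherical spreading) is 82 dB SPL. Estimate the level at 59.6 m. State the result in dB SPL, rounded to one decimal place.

Point-source attenuation: ΔL = 20·log₁₀(r₂/r₁) = 20·log₁₀(59.6/5.6) = 20.541 dB.
L₂ = 82 − 20·log₁₀(59.6/5.6) = 82 − 20.541 = 61.46 dB SPL.

61.5 dB SPL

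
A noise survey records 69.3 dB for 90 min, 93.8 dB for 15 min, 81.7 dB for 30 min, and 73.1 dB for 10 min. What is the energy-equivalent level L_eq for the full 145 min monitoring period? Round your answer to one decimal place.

L_eq = 10·log₁₀[(1/T)·Σ tᵢ·10^(Lᵢ/10)] with T = 145 min.
Σ tᵢ·10^(Lᵢ/10) = 90·10^(69.3/10) + 15·10^(93.8/10) + 30·10^(81.7/10) + 10·10^(73.1/10) = 4.139e+10.
L_eq = 10·log₁₀(4.139e+10/145) = 84.56 dB.

84.6 dB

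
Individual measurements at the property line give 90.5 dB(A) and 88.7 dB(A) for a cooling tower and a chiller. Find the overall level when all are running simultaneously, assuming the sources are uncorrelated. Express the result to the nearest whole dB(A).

Incoherent sources combine by intensity addition: L_total = 10·log₁₀(Σ 10^(L_i/10)).
Σ 10^(L/10) = 10^(90.5/10) + 10^(88.7/10) = 1.863e+09.
L_total = 10·log₁₀(1.863e+09) = 92.70 dB(A).

93 dB(A)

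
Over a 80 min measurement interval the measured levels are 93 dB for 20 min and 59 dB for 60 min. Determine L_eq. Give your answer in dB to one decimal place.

87.0 dB

Weight each interval's intensity by its duration and average over T = 80 min:
Σ tᵢ·10^(Lᵢ/10) = 20·10^(93/10) + 60·10^(59/10) = 3.995e+10.
L_eq = 10·log₁₀(3.995e+10/80) = 86.98 dB.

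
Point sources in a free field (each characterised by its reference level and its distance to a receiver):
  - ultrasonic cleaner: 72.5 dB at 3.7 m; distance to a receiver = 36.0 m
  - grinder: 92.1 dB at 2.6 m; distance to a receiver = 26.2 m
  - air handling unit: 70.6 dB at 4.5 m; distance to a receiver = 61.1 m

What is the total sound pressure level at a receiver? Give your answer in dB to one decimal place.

First find each source's level at the receiver (point-source: −20·log₁₀(r/r_ref)), then combine on an intensity basis.
ultrasonic cleaner: 72.5 − 20·log₁₀(36.0/3.7) = 72.5 − 19.76 = 52.74 dB.
grinder: 92.1 − 20·log₁₀(26.2/2.6) = 92.1 − 20.07 = 72.03 dB.
air handling unit: 70.6 − 20·log₁₀(61.1/4.5) = 70.6 − 22.66 = 47.94 dB.
Σ 10^(L/10) = 1.622e+07 → L_total = 10·log₁₀(1.622e+07) = 72.10 dB.

72.1 dB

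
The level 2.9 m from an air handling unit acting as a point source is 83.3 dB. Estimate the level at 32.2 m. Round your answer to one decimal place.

Point-source attenuation: ΔL = 20·log₁₀(r₂/r₁) = 20·log₁₀(32.2/2.9) = 20.909 dB.
L₂ = 83.3 − 20·log₁₀(32.2/2.9) = 83.3 − 20.909 = 62.39 dB.

62.4 dB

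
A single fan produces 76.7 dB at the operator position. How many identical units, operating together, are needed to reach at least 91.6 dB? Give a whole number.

31

N identical sources give L₁ + 10·log₁₀ N, so require 10·log₁₀ N ≥ 91.6 − 76.7 = 14.9 dB.
N ≥ 10^(14.9/10) = 30.903, so N = 31.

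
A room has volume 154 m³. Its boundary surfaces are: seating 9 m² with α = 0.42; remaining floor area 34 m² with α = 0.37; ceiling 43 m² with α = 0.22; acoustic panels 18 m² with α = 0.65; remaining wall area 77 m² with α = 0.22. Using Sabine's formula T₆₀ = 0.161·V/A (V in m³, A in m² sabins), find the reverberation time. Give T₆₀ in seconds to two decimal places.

0.46 s

Summing Sᵢαᵢ: 9·0.42 + 34·0.37 + 43·0.22 + 18·0.65 + 77·0.22 = 54.46 m².
T₆₀ = 0.161·V/A = 0.161·154/54.46 = 0.455 s.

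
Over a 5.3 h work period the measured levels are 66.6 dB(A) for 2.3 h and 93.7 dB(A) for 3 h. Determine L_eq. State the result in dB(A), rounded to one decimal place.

The energy average is taken in the linear domain: L_eq = 10·log₁₀[(Σ tᵢ·10^(Lᵢ/10))/T], T = 5.3 h.
Σ tᵢ·10^(Lᵢ/10) = 2.3·10^(66.6/10) + 3·10^(93.7/10) = 7.043e+09.
L_eq = 10·log₁₀(7.043e+09/5.3) = 91.23 dB(A).

91.2 dB(A)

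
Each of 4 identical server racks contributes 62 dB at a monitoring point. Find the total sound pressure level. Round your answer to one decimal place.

68.0 dB

L_total = L₁ + 10·log₁₀ N for N identical incoherent sources.
L_total = 62 + 10·log₁₀(4) = 62 + 6.021 = 68.02 dB.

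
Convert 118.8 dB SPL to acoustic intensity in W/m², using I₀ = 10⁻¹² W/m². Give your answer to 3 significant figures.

I/I₀ = 10^(118.8/10) = 7.586e+11, so I = 7.586e+11 × 10⁻¹² W/m².

0.759 W/m²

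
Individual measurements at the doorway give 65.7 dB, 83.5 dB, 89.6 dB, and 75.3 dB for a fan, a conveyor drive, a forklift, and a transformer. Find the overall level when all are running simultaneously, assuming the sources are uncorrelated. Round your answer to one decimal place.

For uncorrelated sources the intensities add, so convert each level to linear form, sum, and take 10·log₁₀ of the total.
Σ 10^(L/10) = 10^(65.7/10) + 10^(83.5/10) + 10^(89.6/10) + 10^(75.3/10) = 1.173e+09.
L_total = 10·log₁₀(1.173e+09) = 90.69 dB.

90.7 dB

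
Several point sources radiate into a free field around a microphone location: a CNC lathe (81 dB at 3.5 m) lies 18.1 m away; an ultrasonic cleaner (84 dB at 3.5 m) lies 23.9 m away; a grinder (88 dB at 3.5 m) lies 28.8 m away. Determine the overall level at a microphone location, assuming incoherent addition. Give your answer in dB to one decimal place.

Apply inverse-square spreading to bring every level to the receiver, then sum 10^(L/10).
CNC lathe: 81 − 20·log₁₀(18.1/3.5) = 81 − 14.27 = 66.73 dB.
ultrasonic cleaner: 84 − 20·log₁₀(23.9/3.5) = 84 − 16.69 = 67.31 dB.
grinder: 88 − 20·log₁₀(28.8/3.5) = 88 − 18.31 = 69.69 dB.
Σ 10^(L/10) = 1.941e+07 → L_total = 10·log₁₀(1.941e+07) = 72.88 dB.

72.9 dB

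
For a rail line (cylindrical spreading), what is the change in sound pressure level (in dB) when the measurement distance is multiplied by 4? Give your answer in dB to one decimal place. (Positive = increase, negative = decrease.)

-6.0 dB

Line-source spreading: ΔL = −10·log₁₀(r₂/r₁).
ΔL = −10·log₁₀(4) = -6.02 dB.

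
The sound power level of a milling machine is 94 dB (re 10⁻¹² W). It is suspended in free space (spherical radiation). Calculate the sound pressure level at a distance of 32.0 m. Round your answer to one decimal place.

Free-field spherical radiation: L_p = L_w − 10·log₁₀(4π·r²), r = 32.0 m.
4π·r² = 1.287e+04 m², 10·log₁₀ of that is 41.095 dB.
L_p = 94 − 41.095 = 52.90 dB.

52.9 dB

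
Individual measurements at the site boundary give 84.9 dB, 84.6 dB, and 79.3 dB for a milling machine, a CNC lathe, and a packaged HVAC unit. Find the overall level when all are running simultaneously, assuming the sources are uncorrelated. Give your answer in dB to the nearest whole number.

For uncorrelated sources the intensities add, so convert each level to linear form, sum, and take 10·log₁₀ of the total.
Σ 10^(L/10) = 10^(84.9/10) + 10^(84.6/10) + 10^(79.3/10) = 6.825e+08.
L_total = 10·log₁₀(6.825e+08) = 88.34 dB.

88 dB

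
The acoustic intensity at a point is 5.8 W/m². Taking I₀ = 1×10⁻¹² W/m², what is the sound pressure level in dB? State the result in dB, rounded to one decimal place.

127.6 dB

L = 10·log₁₀(I/I₀) = 10·log₁₀(5.8/10⁻¹²) = 10·log₁₀(5.8×10^12).
L = 10·(0.7634 + 12) = 127.63 dB.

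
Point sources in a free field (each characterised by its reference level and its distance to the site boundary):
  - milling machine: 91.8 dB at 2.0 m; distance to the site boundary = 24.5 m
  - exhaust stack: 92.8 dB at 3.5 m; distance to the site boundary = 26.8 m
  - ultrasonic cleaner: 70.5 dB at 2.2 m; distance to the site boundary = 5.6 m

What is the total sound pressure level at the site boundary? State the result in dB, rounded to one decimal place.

76.5 dB

First find each source's level at the receiver (point-source: −20·log₁₀(r/r_ref)), then combine on an intensity basis.
milling machine: 91.8 − 20·log₁₀(24.5/2.0) = 91.8 − 21.76 = 70.04 dB.
exhaust stack: 92.8 − 20·log₁₀(26.8/3.5) = 92.8 − 17.68 = 75.12 dB.
ultrasonic cleaner: 70.5 − 20·log₁₀(5.6/2.2) = 70.5 − 8.12 = 62.38 dB.
Σ 10^(L/10) = 4.432e+07 → L_total = 10·log₁₀(4.432e+07) = 76.47 dB.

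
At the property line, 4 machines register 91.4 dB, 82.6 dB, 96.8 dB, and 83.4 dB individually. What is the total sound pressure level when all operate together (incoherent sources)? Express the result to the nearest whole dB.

Incoherent sources combine by intensity addition: L_total = 10·log₁₀(Σ 10^(L_i/10)).
Σ 10^(L/10) = 10^(91.4/10) + 10^(82.6/10) + 10^(96.8/10) + 10^(83.4/10) = 6.567e+09.
L_total = 10·log₁₀(6.567e+09) = 98.17 dB.

98 dB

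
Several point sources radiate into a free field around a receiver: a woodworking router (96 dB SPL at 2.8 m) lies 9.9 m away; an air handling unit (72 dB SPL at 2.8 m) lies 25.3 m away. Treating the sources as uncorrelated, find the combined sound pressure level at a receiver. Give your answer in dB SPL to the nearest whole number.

85 dB SPL

Apply inverse-square spreading to bring every level to the receiver, then sum 10^(L/10).
woodworking router: 96 − 20·log₁₀(9.9/2.8) = 96 − 10.97 = 85.03 dB SPL.
air handling unit: 72 − 20·log₁₀(25.3/2.8) = 72 − 19.12 = 52.88 dB SPL.
Σ 10^(L/10) = 3.186e+08 → L_total = 10·log₁₀(3.186e+08) = 85.03 dB SPL.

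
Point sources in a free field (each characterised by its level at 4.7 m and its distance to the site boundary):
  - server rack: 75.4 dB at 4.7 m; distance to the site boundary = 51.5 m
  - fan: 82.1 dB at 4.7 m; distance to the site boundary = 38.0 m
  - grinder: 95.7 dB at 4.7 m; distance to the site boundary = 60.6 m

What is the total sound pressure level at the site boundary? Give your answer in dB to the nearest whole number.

Propagate each source to the receiver with L = L_ref − 20·log₁₀(r/r_ref), then add intensities.
server rack: 75.4 − 20·log₁₀(51.5/4.7) = 75.4 − 20.79 = 54.61 dB.
fan: 82.1 − 20·log₁₀(38.0/4.7) = 82.1 − 18.15 = 63.95 dB.
grinder: 95.7 − 20·log₁₀(60.6/4.7) = 95.7 − 22.21 = 73.49 dB.
Σ 10^(L/10) = 2.512e+07 → L_total = 10·log₁₀(2.512e+07) = 74.00 dB.

74 dB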